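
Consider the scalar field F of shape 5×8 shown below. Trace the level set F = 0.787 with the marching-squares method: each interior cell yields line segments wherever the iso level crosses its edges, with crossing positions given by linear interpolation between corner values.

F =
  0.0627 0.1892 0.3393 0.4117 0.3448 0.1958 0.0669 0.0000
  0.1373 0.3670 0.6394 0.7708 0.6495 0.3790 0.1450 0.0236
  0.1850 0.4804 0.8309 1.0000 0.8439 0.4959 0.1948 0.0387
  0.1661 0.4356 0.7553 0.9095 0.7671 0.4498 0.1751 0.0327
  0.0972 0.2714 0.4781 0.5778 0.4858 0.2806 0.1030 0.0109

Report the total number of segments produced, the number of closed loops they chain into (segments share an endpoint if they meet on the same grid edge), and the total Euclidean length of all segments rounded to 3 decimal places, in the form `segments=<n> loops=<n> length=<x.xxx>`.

segments=10 loops=1 length=6.929

cell (1,1): code 0100 → (1.771,2.000)–(2.000,1.875)
cell (1,2): code 1100 → (1.071,3.000)–(1.771,2.000)
cell (1,3): code 1100 → (1.707,4.000)–(1.071,3.000)
cell (1,4): code 1000 → (2.000,4.164)–(1.707,4.000)
cell (2,1): code 0010 → (2.000,1.875)–(2.581,2.000)
cell (2,2): code 0111 → (2.581,2.000)–(3.000,2.206)
cell (2,3): code 1011 → (3.000,3.860)–(2.741,4.000)
cell (2,4): code 0001 → (2.741,4.000)–(2.000,4.164)
cell (3,2): code 0010 → (3.000,2.206)–(3.369,3.000)
cell (3,3): code 0001 → (3.369,3.000)–(3.000,3.860)
total: 10 segments, chained into 1 closed loop(s), length Σ = 6.929036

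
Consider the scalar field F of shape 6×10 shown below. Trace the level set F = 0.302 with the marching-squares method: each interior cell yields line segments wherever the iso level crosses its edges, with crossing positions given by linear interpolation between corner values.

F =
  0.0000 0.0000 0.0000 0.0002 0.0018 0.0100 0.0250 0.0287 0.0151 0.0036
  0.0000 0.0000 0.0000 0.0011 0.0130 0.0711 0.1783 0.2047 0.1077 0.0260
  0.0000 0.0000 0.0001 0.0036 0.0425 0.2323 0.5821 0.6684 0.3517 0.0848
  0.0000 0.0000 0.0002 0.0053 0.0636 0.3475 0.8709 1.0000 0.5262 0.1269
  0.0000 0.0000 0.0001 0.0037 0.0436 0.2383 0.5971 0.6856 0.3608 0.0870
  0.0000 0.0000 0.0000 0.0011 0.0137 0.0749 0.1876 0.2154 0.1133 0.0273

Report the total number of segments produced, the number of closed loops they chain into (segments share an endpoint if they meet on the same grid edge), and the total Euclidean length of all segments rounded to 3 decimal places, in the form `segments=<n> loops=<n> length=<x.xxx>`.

cell (1,5): code 0100 → (1.306,6.000)–(2.000,5.199)
cell (1,6): code 1100 → (1.210,7.000)–(1.306,6.000)
cell (1,7): code 1100 → (1.796,8.000)–(1.210,7.000)
cell (1,8): code 1000 → (2.000,8.186)–(1.796,8.000)
cell (2,4): code 0100 → (2.605,5.000)–(3.000,4.840)
cell (2,5): code 1110 → (2.000,5.199)–(2.605,5.000)
cell (2,8): code 1001 → (3.000,8.561)–(2.000,8.186)
cell (3,4): code 0010 → (3.000,4.840)–(3.417,5.000)
cell (3,5): code 0111 → (3.417,5.000)–(4.000,5.178)
cell (3,8): code 1001 → (4.000,8.215)–(3.000,8.561)
cell (4,5): code 0010 → (4.000,5.178)–(4.721,6.000)
cell (4,6): code 0011 → (4.721,6.000)–(4.816,7.000)
cell (4,7): code 0011 → (4.816,7.000)–(4.238,8.000)
cell (4,8): code 0001 → (4.238,8.000)–(4.000,8.215)
total: 14 segments, chained into 1 closed loop(s), length Σ = 11.318681

segments=14 loops=1 length=11.319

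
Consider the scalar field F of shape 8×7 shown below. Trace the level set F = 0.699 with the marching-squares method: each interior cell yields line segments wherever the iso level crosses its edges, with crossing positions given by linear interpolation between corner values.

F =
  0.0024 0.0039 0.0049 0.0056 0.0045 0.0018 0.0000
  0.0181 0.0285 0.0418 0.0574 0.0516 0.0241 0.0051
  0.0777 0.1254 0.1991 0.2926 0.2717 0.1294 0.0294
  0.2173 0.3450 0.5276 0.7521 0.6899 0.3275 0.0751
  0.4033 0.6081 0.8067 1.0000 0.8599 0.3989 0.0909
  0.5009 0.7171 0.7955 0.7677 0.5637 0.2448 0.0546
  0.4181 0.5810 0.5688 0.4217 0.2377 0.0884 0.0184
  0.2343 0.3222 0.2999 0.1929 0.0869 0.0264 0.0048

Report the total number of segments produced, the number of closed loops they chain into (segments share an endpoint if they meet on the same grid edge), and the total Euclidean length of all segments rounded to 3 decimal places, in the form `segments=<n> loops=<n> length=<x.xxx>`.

cell (2,2): code 0100 → (2.884,3.000)–(3.000,2.763)
cell (2,3): code 1000 → (3.000,3.854)–(2.884,3.000)
cell (3,1): code 0100 → (3.614,2.000)–(4.000,1.458)
cell (3,2): code 1110 → (3.000,2.763)–(3.614,2.000)
cell (3,3): code 1101 → (3.054,4.000)–(3.000,3.854)
cell (3,4): code 1000 → (4.000,4.349)–(3.054,4.000)
cell (4,0): code 0100 → (4.834,1.000)–(5.000,0.916)
cell (4,1): code 1110 → (4.000,1.458)–(4.834,1.000)
cell (4,3): code 1011 → (5.000,3.337)–(4.543,4.000)
cell (4,4): code 0001 → (4.543,4.000)–(4.000,4.349)
cell (5,0): code 0010 → (5.000,0.916)–(5.133,1.000)
cell (5,1): code 0011 → (5.133,1.000)–(5.426,2.000)
cell (5,2): code 0011 → (5.426,2.000)–(5.199,3.000)
cell (5,3): code 0001 → (5.199,3.000)–(5.000,3.337)
total: 14 segments, chained into 1 closed loop(s), length Σ = 9.138437

segments=14 loops=1 length=9.138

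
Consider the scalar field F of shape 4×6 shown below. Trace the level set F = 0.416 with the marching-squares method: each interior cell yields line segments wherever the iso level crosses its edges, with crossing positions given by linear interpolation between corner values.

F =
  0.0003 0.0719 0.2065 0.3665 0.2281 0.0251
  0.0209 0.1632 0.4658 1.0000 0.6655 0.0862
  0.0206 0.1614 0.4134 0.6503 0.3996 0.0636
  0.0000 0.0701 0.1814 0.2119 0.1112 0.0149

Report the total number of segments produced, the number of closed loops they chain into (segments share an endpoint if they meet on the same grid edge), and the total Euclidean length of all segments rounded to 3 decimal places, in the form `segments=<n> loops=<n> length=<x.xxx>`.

segments=10 loops=1 length=7.604

cell (0,1): code 0100 → (0.808,2.000)–(1.000,1.835)
cell (0,2): code 1100 → (0.078,3.000)–(0.808,2.000)
cell (0,3): code 1100 → (0.430,4.000)–(0.078,3.000)
cell (0,4): code 1000 → (1.000,4.431)–(0.430,4.000)
cell (1,1): code 0010 → (1.000,1.835)–(1.950,2.000)
cell (1,2): code 0111 → (1.950,2.000)–(2.000,2.011)
cell (1,3): code 1011 → (2.000,3.935)–(1.938,4.000)
cell (1,4): code 0001 → (1.938,4.000)–(1.000,4.431)
cell (2,2): code 0010 → (2.000,2.011)–(2.534,3.000)
cell (2,3): code 0001 → (2.534,3.000)–(2.000,3.935)
total: 10 segments, chained into 1 closed loop(s), length Σ = 7.604114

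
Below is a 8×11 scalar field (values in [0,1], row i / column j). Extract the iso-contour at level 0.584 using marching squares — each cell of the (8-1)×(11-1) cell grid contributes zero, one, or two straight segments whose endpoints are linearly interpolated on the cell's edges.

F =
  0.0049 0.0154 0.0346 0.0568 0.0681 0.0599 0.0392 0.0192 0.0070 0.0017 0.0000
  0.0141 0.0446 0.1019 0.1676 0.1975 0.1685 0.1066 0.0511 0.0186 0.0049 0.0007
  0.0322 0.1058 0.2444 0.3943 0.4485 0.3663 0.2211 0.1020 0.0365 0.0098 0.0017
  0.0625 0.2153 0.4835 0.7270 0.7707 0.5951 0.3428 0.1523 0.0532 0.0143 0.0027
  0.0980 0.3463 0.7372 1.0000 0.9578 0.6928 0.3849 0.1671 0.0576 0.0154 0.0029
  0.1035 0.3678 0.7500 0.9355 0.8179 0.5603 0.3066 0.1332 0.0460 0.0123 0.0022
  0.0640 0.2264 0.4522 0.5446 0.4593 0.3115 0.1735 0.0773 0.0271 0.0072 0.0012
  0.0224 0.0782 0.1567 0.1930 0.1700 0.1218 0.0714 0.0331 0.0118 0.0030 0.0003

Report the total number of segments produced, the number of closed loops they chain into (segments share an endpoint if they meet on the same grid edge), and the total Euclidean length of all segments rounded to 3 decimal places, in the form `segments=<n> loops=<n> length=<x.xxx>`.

cell (2,2): code 0100 → (2.570,3.000)–(3.000,2.413)
cell (2,3): code 1100 → (2.421,4.000)–(2.570,3.000)
cell (2,4): code 1100 → (2.951,5.000)–(2.421,4.000)
cell (2,5): code 1000 → (3.000,5.044)–(2.951,5.000)
cell (3,1): code 0100 → (3.396,2.000)–(4.000,1.608)
cell (3,2): code 1110 → (3.000,2.413)–(3.396,2.000)
cell (3,5): code 1001 → (4.000,5.353)–(3.000,5.044)
cell (4,1): code 0110 → (4.000,1.608)–(5.000,1.566)
cell (4,4): code 1011 → (5.000,4.908)–(4.821,5.000)
cell (4,5): code 0001 → (4.821,5.000)–(4.000,5.353)
cell (5,1): code 0010 → (5.000,1.566)–(5.557,2.000)
cell (5,2): code 0011 → (5.557,2.000)–(5.899,3.000)
cell (5,3): code 0011 → (5.899,3.000)–(5.652,4.000)
cell (5,4): code 0001 → (5.652,4.000)–(5.000,4.908)
total: 14 segments, chained into 1 closed loop(s), length Σ = 11.282778

segments=14 loops=1 length=11.283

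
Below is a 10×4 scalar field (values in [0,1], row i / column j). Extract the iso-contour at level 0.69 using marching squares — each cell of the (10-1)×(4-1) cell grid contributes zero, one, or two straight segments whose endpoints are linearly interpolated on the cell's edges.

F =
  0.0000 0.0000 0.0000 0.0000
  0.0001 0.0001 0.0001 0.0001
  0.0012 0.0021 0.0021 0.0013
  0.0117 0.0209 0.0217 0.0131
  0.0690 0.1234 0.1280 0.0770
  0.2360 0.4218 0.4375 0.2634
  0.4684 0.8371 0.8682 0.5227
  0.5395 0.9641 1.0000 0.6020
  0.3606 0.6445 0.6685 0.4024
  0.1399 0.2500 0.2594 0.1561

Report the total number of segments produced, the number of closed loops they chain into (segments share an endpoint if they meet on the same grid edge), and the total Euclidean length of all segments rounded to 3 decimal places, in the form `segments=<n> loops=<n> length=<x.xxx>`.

cell (5,0): code 0100 → (5.646,1.000)–(6.000,0.601)
cell (5,1): code 1100 → (5.586,2.000)–(5.646,1.000)
cell (5,2): code 1000 → (6.000,2.516)–(5.586,2.000)
cell (6,0): code 0110 → (6.000,0.601)–(7.000,0.354)
cell (6,2): code 1001 → (7.000,2.779)–(6.000,2.516)
cell (7,0): code 0010 → (7.000,0.354)–(7.858,1.000)
cell (7,1): code 0011 → (7.858,1.000)–(7.935,2.000)
cell (7,2): code 0001 → (7.935,2.000)–(7.000,2.779)
total: 8 segments, chained into 1 closed loop(s), length Σ = 7.553961

segments=8 loops=1 length=7.554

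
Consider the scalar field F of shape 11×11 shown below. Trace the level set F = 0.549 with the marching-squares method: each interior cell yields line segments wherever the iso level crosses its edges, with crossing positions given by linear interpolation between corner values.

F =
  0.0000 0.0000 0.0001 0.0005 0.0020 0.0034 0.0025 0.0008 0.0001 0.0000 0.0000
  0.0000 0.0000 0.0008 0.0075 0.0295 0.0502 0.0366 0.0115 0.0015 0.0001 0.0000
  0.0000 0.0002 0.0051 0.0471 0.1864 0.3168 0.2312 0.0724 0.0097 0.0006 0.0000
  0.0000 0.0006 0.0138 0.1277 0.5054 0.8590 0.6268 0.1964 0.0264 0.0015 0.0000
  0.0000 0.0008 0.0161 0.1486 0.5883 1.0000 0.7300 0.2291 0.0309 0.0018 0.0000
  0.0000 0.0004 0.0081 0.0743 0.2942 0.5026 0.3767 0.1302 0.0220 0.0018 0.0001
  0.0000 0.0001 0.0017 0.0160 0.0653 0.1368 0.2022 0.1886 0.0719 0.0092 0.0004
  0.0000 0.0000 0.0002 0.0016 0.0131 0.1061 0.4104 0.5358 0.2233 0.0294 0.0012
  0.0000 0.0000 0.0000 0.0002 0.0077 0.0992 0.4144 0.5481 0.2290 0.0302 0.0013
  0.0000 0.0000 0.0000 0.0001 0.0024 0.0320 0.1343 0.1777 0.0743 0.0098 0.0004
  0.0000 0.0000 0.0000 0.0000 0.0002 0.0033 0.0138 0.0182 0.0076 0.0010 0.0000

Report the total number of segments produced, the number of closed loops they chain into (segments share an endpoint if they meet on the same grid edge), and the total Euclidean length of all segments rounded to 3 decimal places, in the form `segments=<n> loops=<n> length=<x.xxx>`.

cell (2,4): code 0100 → (2.428,5.000)–(3.000,4.123)
cell (2,5): code 1100 → (2.803,6.000)–(2.428,5.000)
cell (2,6): code 1000 → (3.000,6.181)–(2.803,6.000)
cell (3,3): code 0100 → (3.526,4.000)–(4.000,3.911)
cell (3,4): code 1110 → (3.000,4.123)–(3.526,4.000)
cell (3,6): code 1001 → (4.000,6.361)–(3.000,6.181)
cell (4,3): code 0010 → (4.000,3.911)–(4.134,4.000)
cell (4,4): code 0011 → (4.134,4.000)–(4.907,5.000)
cell (4,5): code 0011 → (4.907,5.000)–(4.512,6.000)
cell (4,6): code 0001 → (4.512,6.000)–(4.000,6.361)
total: 10 segments, chained into 1 closed loop(s), length Σ = 7.547235

segments=10 loops=1 length=7.547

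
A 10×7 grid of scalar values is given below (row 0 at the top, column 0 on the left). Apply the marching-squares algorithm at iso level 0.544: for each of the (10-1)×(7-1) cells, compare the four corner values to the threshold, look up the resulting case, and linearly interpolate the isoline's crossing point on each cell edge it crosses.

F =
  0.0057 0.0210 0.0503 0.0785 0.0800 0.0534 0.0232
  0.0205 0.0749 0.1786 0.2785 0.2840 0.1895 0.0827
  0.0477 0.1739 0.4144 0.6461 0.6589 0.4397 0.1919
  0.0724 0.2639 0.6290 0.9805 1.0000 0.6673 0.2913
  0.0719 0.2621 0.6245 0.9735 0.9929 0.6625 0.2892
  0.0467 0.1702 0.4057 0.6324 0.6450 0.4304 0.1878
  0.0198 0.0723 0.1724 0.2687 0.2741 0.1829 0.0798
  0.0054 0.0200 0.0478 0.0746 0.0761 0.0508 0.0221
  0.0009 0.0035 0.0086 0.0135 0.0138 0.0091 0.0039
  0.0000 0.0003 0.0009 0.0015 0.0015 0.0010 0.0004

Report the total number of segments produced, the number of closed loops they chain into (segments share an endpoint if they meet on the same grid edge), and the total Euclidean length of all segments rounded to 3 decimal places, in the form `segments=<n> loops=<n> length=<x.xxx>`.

cell (1,2): code 0100 → (1.722,3.000)–(2.000,2.559)
cell (1,3): code 1100 → (1.694,4.000)–(1.722,3.000)
cell (1,4): code 1000 → (2.000,4.524)–(1.694,4.000)
cell (2,1): code 0100 → (2.604,2.000)–(3.000,1.767)
cell (2,2): code 1110 → (2.000,2.559)–(2.604,2.000)
cell (2,4): code 1101 → (2.458,5.000)–(2.000,4.524)
cell (2,5): code 1000 → (3.000,5.328)–(2.458,5.000)
cell (3,1): code 0110 → (3.000,1.767)–(4.000,1.778)
cell (3,5): code 1001 → (4.000,5.317)–(3.000,5.328)
cell (4,1): code 0010 → (4.000,1.778)–(4.368,2.000)
cell (4,2): code 0111 → (4.368,2.000)–(5.000,2.610)
cell (4,4): code 1011 → (5.000,4.471)–(4.511,5.000)
cell (4,5): code 0001 → (4.511,5.000)–(4.000,5.317)
cell (5,2): code 0010 → (5.000,2.610)–(5.243,3.000)
cell (5,3): code 0011 → (5.243,3.000)–(5.272,4.000)
cell (5,4): code 0001 → (5.272,4.000)–(5.000,4.471)
total: 16 segments, chained into 1 closed loop(s), length Σ = 11.339124

segments=16 loops=1 length=11.339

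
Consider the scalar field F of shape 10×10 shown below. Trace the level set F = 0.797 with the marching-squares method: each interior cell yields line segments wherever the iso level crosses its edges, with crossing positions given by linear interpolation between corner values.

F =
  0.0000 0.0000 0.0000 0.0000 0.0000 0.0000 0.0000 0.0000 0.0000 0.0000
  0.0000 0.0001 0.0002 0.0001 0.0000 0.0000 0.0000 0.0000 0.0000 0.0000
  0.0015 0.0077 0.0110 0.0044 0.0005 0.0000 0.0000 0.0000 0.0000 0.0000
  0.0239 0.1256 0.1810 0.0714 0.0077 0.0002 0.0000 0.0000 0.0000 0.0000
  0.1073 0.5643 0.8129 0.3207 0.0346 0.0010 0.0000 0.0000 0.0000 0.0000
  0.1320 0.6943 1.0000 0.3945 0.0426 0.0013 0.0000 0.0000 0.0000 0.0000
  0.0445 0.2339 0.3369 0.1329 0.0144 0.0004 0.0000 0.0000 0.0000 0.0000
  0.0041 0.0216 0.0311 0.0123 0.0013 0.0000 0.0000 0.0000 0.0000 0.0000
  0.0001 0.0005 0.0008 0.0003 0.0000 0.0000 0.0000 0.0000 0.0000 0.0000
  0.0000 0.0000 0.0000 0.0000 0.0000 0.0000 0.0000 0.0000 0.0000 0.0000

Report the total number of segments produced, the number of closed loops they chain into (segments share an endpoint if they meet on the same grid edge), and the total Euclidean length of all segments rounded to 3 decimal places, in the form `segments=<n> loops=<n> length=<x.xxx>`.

cell (3,1): code 0100 → (3.975,2.000)–(4.000,1.936)
cell (3,2): code 1000 → (4.000,2.032)–(3.975,2.000)
cell (4,1): code 0110 → (4.000,1.936)–(5.000,1.336)
cell (4,2): code 1001 → (5.000,2.335)–(4.000,2.032)
cell (5,1): code 0010 → (5.000,1.336)–(5.306,2.000)
cell (5,2): code 0001 → (5.306,2.000)–(5.000,2.335)
total: 6 segments, chained into 1 closed loop(s), length Σ = 3.506022

segments=6 loops=1 length=3.506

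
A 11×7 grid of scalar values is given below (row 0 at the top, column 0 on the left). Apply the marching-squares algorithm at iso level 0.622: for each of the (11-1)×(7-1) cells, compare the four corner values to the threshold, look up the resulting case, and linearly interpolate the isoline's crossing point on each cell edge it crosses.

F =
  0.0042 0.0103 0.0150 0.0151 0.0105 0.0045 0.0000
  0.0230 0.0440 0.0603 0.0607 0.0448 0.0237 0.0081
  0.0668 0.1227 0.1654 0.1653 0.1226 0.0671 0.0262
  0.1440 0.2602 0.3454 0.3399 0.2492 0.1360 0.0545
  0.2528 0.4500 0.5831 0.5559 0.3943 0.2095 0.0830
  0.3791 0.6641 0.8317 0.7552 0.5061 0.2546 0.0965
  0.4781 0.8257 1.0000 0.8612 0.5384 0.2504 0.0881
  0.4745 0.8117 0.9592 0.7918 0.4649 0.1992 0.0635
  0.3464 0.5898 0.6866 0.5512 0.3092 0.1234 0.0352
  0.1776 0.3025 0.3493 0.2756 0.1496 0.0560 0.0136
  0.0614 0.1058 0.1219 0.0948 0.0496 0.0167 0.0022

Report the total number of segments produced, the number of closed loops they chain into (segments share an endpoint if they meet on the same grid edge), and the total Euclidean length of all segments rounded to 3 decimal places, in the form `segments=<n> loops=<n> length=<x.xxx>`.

segments=14 loops=1 length=11.517

cell (4,0): code 0100 → (4.803,1.000)–(5.000,0.852)
cell (4,1): code 1100 → (4.156,2.000)–(4.803,1.000)
cell (4,2): code 1100 → (4.332,3.000)–(4.156,2.000)
cell (4,3): code 1000 → (5.000,3.535)–(4.332,3.000)
cell (5,0): code 0110 → (5.000,0.852)–(6.000,0.414)
cell (5,3): code 1001 → (6.000,3.741)–(5.000,3.535)
cell (6,0): code 0110 → (6.000,0.414)–(7.000,0.437)
cell (6,3): code 1001 → (7.000,3.519)–(6.000,3.741)
cell (7,0): code 0010 → (7.000,0.437)–(7.855,1.000)
cell (7,1): code 0111 → (7.855,1.000)–(8.000,1.333)
cell (7,2): code 1011 → (8.000,2.477)–(7.706,3.000)
cell (7,3): code 0001 → (7.706,3.000)–(7.000,3.519)
cell (8,1): code 0010 → (8.000,1.333)–(8.192,2.000)
cell (8,2): code 0001 → (8.192,2.000)–(8.000,2.477)
total: 14 segments, chained into 1 closed loop(s), length Σ = 11.516511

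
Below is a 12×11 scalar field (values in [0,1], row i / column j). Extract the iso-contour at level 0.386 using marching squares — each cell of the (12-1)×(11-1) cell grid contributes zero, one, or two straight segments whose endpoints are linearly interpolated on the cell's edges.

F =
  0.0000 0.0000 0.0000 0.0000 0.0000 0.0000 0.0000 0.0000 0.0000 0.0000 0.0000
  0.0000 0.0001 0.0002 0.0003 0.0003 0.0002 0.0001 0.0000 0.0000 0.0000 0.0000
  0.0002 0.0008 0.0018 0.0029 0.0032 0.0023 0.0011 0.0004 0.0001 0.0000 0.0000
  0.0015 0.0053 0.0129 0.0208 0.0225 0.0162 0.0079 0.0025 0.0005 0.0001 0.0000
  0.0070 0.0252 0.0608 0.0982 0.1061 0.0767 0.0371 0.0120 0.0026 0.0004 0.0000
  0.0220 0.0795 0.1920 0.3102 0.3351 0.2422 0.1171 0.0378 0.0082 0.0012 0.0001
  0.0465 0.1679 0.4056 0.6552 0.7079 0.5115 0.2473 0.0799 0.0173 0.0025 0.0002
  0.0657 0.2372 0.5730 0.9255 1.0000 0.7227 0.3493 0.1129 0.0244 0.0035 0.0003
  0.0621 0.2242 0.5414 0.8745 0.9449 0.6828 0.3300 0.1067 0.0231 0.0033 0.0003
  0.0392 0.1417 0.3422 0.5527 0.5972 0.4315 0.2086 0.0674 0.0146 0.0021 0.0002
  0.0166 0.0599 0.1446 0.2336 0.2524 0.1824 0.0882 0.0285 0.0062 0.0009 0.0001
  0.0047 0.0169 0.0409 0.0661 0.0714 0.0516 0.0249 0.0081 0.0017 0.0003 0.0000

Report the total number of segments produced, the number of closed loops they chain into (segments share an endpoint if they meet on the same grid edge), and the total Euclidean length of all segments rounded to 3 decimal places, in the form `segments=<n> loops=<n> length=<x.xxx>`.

segments=16 loops=1 length=14.005

cell (5,1): code 0100 → (5.908,2.000)–(6.000,1.918)
cell (5,2): code 1100 → (5.220,3.000)–(5.908,2.000)
cell (5,3): code 1100 → (5.137,4.000)–(5.220,3.000)
cell (5,4): code 1100 → (5.534,5.000)–(5.137,4.000)
cell (5,5): code 1000 → (6.000,5.475)–(5.534,5.000)
cell (6,1): code 0110 → (6.000,1.918)–(7.000,1.443)
cell (6,5): code 1001 → (7.000,5.902)–(6.000,5.475)
cell (7,1): code 0110 → (7.000,1.443)–(8.000,1.510)
cell (7,5): code 1001 → (8.000,5.841)–(7.000,5.902)
cell (8,1): code 0010 → (8.000,1.510)–(8.780,2.000)
cell (8,2): code 0111 → (8.780,2.000)–(9.000,2.208)
cell (8,5): code 1001 → (9.000,5.204)–(8.000,5.841)
cell (9,2): code 0010 → (9.000,2.208)–(9.522,3.000)
cell (9,3): code 0011 → (9.522,3.000)–(9.613,4.000)
cell (9,4): code 0011 → (9.613,4.000)–(9.183,5.000)
cell (9,5): code 0001 → (9.183,5.000)–(9.000,5.204)
total: 16 segments, chained into 1 closed loop(s), length Σ = 14.005405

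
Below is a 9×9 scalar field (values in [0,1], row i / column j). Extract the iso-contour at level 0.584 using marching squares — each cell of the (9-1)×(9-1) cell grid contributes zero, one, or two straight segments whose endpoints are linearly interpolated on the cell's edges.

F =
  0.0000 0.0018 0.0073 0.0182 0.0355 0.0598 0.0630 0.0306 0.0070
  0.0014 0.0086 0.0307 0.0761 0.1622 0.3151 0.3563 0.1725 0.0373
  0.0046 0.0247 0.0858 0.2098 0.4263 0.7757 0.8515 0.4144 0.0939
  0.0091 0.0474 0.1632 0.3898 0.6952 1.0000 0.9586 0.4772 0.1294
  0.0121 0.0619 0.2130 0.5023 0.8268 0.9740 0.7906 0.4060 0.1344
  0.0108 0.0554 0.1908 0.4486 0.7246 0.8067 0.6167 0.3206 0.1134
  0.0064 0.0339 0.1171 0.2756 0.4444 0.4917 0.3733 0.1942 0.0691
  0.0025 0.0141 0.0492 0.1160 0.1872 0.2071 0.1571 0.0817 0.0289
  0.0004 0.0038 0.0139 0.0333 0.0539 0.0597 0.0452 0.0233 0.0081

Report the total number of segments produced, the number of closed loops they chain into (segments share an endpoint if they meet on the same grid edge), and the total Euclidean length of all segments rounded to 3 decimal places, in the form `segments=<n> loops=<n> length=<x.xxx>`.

segments=14 loops=1 length=12.095

cell (1,4): code 0100 → (1.584,5.000)–(2.000,4.451)
cell (1,5): code 1100 → (1.460,6.000)–(1.584,5.000)
cell (1,6): code 1000 → (2.000,6.612)–(1.460,6.000)
cell (2,3): code 0100 → (2.586,4.000)–(3.000,3.636)
cell (2,4): code 1110 → (2.000,4.451)–(2.586,4.000)
cell (2,6): code 1001 → (3.000,6.778)–(2.000,6.612)
cell (3,3): code 0110 → (3.000,3.636)–(4.000,3.252)
cell (3,6): code 1001 → (4.000,6.537)–(3.000,6.778)
cell (4,3): code 0110 → (4.000,3.252)–(5.000,3.491)
cell (4,6): code 1001 → (5.000,6.110)–(4.000,6.537)
cell (5,3): code 0010 → (5.000,3.491)–(5.502,4.000)
cell (5,4): code 0011 → (5.502,4.000)–(5.707,5.000)
cell (5,5): code 0011 → (5.707,5.000)–(5.134,6.000)
cell (5,6): code 0001 → (5.134,6.000)–(5.000,6.110)
total: 14 segments, chained into 1 closed loop(s), length Σ = 12.094711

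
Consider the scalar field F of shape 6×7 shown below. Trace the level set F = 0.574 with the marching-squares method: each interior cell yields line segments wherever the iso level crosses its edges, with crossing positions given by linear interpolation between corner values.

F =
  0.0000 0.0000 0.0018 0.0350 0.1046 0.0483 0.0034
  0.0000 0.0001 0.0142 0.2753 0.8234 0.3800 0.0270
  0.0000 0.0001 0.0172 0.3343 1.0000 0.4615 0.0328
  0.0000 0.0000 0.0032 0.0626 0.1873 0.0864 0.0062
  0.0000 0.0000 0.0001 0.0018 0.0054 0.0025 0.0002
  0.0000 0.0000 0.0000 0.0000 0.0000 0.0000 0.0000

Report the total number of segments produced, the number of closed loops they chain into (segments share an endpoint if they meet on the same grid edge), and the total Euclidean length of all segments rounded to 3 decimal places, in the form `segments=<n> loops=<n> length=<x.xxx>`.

cell (0,3): code 0100 → (0.653,4.000)–(1.000,3.545)
cell (0,4): code 1000 → (1.000,4.562)–(0.653,4.000)
cell (1,3): code 0110 → (1.000,3.545)–(2.000,3.360)
cell (1,4): code 1001 → (2.000,4.791)–(1.000,4.562)
cell (2,3): code 0010 → (2.000,3.360)–(2.524,4.000)
cell (2,4): code 0001 → (2.524,4.000)–(2.000,4.791)
total: 6 segments, chained into 1 closed loop(s), length Σ = 5.052045

segments=6 loops=1 length=5.052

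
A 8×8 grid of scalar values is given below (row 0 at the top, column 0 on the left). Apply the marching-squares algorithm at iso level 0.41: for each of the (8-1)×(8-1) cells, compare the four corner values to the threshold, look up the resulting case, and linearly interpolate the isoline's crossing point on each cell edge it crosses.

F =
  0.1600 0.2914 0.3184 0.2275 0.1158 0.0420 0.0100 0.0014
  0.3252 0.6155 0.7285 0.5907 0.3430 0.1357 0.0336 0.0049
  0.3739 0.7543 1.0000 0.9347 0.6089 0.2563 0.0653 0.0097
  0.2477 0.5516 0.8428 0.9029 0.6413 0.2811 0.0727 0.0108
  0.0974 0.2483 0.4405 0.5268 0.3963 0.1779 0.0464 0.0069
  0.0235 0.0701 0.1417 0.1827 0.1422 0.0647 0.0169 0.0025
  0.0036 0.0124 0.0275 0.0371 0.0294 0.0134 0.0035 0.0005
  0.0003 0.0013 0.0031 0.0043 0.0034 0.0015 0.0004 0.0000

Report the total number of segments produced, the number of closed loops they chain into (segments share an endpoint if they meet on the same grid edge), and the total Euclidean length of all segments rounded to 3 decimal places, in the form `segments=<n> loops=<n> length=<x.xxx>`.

segments=16 loops=1 length=13.393

cell (0,0): code 0100 → (0.366,1.000)–(1.000,0.292)
cell (0,1): code 1100 → (0.223,2.000)–(0.366,1.000)
cell (0,2): code 1100 → (0.502,3.000)–(0.223,2.000)
cell (0,3): code 1000 → (1.000,3.730)–(0.502,3.000)
cell (1,0): code 0110 → (1.000,0.292)–(2.000,0.095)
cell (1,3): code 1101 → (1.252,4.000)–(1.000,3.730)
cell (1,4): code 1000 → (2.000,4.564)–(1.252,4.000)
cell (2,0): code 0110 → (2.000,0.095)–(3.000,0.534)
cell (2,4): code 1001 → (3.000,4.642)–(2.000,4.564)
cell (3,0): code 0010 → (3.000,0.534)–(3.467,1.000)
cell (3,1): code 0111 → (3.467,1.000)–(4.000,1.841)
cell (3,3): code 1011 → (4.000,3.895)–(3.944,4.000)
cell (3,4): code 0001 → (3.944,4.000)–(3.000,4.642)
cell (4,1): code 0010 → (4.000,1.841)–(4.102,2.000)
cell (4,2): code 0011 → (4.102,2.000)–(4.339,3.000)
cell (4,3): code 0001 → (4.339,3.000)–(4.000,3.895)
total: 16 segments, chained into 1 closed loop(s), length Σ = 13.392732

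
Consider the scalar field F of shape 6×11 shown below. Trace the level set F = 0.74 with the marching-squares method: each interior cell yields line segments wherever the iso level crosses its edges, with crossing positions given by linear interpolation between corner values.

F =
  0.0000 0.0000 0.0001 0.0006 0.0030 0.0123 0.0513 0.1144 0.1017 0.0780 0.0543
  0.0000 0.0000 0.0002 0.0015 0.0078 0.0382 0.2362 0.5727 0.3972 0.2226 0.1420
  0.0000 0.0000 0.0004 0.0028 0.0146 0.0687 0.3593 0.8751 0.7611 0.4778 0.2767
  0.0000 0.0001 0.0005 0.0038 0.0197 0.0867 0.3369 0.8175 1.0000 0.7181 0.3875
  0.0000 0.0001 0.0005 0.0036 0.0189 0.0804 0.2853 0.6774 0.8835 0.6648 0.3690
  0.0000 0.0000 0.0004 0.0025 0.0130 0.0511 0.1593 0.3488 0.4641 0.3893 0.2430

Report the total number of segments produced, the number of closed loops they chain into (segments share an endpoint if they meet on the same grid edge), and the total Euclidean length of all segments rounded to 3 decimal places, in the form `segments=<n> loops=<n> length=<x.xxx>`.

segments=10 loops=1 length=7.668

cell (1,6): code 0100 → (1.553,7.000)–(2.000,6.738)
cell (1,7): code 1100 → (1.942,8.000)–(1.553,7.000)
cell (1,8): code 1000 → (2.000,8.074)–(1.942,8.000)
cell (2,6): code 0110 → (2.000,6.738)–(3.000,6.839)
cell (2,8): code 1001 → (3.000,8.922)–(2.000,8.074)
cell (3,6): code 0010 → (3.000,6.839)–(3.553,7.000)
cell (3,7): code 0111 → (3.553,7.000)–(4.000,7.304)
cell (3,8): code 1001 → (4.000,8.656)–(3.000,8.922)
cell (4,7): code 0010 → (4.000,7.304)–(4.342,8.000)
cell (4,8): code 0001 → (4.342,8.000)–(4.000,8.656)
total: 10 segments, chained into 1 closed loop(s), length Σ = 7.668369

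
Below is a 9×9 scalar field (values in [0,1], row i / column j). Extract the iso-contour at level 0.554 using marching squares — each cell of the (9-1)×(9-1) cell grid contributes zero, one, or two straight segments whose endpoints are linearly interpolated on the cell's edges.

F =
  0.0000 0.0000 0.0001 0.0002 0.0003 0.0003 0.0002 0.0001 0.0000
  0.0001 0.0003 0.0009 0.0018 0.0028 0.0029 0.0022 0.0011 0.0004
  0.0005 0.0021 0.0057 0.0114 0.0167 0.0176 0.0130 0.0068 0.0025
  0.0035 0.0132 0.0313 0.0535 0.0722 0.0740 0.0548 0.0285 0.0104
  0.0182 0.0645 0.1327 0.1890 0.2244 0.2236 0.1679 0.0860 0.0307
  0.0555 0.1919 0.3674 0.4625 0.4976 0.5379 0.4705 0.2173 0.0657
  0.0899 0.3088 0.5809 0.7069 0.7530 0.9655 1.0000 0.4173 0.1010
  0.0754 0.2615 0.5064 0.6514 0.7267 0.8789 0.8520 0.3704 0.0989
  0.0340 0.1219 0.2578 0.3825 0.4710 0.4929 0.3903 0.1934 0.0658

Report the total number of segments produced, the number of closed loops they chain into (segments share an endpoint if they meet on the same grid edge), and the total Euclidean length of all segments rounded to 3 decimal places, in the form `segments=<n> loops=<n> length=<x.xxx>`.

segments=14 loops=1 length=12.293

cell (5,1): code 0100 → (5.874,2.000)–(6.000,1.901)
cell (5,2): code 1100 → (5.374,3.000)–(5.874,2.000)
cell (5,3): code 1100 → (5.221,4.000)–(5.374,3.000)
cell (5,4): code 1100 → (5.038,5.000)–(5.221,4.000)
cell (5,5): code 1100 → (5.158,6.000)–(5.038,5.000)
cell (5,6): code 1000 → (6.000,6.765)–(5.158,6.000)
cell (6,1): code 0010 → (6.000,1.901)–(6.361,2.000)
cell (6,2): code 0111 → (6.361,2.000)–(7.000,2.328)
cell (6,6): code 1001 → (7.000,6.619)–(6.000,6.765)
cell (7,2): code 0010 → (7.000,2.328)–(7.362,3.000)
cell (7,3): code 0011 → (7.362,3.000)–(7.675,4.000)
cell (7,4): code 0011 → (7.675,4.000)–(7.842,5.000)
cell (7,5): code 0011 → (7.842,5.000)–(7.645,6.000)
cell (7,6): code 0001 → (7.645,6.000)–(7.000,6.619)
total: 14 segments, chained into 1 closed loop(s), length Σ = 12.293056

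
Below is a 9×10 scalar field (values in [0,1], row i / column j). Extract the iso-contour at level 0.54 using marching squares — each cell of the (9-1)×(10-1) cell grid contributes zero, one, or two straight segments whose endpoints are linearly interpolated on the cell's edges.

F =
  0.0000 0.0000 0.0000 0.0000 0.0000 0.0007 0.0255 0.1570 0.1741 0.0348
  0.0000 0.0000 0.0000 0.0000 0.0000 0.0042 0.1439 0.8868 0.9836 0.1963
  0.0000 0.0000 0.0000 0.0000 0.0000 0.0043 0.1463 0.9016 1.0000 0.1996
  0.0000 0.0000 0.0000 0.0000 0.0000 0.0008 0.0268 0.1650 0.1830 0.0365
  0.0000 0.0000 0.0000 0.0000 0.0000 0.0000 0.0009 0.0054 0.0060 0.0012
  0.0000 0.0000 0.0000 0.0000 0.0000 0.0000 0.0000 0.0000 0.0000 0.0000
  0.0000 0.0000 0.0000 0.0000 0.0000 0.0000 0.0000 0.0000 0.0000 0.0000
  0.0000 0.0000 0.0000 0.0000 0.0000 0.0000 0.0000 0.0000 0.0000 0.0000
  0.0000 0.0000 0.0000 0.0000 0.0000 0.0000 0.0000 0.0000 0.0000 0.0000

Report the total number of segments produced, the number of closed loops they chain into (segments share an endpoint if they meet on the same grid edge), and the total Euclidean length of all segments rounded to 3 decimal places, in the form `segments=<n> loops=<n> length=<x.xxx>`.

segments=8 loops=1 length=6.948

cell (0,6): code 0100 → (0.525,7.000)–(1.000,6.533)
cell (0,7): code 1100 → (0.452,8.000)–(0.525,7.000)
cell (0,8): code 1000 → (1.000,8.563)–(0.452,8.000)
cell (1,6): code 0110 → (1.000,6.533)–(2.000,6.521)
cell (1,8): code 1001 → (2.000,8.575)–(1.000,8.563)
cell (2,6): code 0010 → (2.000,6.521)–(2.491,7.000)
cell (2,7): code 0011 → (2.491,7.000)–(2.563,8.000)
cell (2,8): code 0001 → (2.563,8.000)–(2.000,8.575)
total: 8 segments, chained into 1 closed loop(s), length Σ = 6.947748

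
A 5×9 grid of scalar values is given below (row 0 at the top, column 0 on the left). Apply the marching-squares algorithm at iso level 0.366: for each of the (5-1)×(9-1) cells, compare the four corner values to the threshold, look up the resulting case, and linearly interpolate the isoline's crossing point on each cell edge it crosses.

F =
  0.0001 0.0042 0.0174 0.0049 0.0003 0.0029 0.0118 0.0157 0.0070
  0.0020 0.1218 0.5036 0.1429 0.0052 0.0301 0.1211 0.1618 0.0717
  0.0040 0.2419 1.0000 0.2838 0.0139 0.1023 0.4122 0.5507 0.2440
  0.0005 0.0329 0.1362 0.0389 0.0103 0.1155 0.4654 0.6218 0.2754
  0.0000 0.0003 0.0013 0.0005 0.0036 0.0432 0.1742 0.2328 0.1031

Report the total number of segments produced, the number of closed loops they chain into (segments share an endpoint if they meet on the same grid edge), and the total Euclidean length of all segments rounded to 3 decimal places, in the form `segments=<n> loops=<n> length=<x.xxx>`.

segments=14 loops=2 length=11.957

cell (0,1): code 0100 → (0.717,2.000)–(1.000,1.640)
cell (0,2): code 1000 → (1.000,2.381)–(0.717,2.000)
cell (1,1): code 0110 → (1.000,1.640)–(2.000,1.164)
cell (1,2): code 1001 → (2.000,2.885)–(1.000,2.381)
cell (1,5): code 0100 → (1.841,6.000)–(2.000,5.851)
cell (1,6): code 1100 → (1.525,7.000)–(1.841,6.000)
cell (1,7): code 1000 → (2.000,7.602)–(1.525,7.000)
cell (2,1): code 0010 → (2.000,1.164)–(2.734,2.000)
cell (2,2): code 0001 → (2.734,2.000)–(2.000,2.885)
cell (2,5): code 0110 → (2.000,5.851)–(3.000,5.716)
cell (2,7): code 1001 → (3.000,7.738)–(2.000,7.602)
cell (3,5): code 0010 → (3.000,5.716)–(3.341,6.000)
cell (3,6): code 0011 → (3.341,6.000)–(3.658,7.000)
cell (3,7): code 0001 → (3.658,7.000)–(3.000,7.738)
total: 14 segments, chained into 2 closed loop(s), length Σ = 11.956574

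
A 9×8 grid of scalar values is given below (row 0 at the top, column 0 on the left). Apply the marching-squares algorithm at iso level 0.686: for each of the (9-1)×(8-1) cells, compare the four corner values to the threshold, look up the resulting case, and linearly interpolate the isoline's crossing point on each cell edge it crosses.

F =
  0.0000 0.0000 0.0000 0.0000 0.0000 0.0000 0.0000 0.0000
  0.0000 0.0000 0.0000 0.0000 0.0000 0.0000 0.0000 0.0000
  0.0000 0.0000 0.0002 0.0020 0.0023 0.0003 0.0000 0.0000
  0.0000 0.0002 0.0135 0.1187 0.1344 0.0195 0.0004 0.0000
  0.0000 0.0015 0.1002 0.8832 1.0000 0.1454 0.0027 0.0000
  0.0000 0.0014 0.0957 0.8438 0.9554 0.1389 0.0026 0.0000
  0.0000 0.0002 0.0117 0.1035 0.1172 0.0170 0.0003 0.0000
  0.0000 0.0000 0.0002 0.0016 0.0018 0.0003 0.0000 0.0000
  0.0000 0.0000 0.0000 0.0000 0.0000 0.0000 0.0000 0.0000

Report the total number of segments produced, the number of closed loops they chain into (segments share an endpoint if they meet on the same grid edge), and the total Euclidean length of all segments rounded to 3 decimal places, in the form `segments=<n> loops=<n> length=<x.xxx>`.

cell (3,2): code 0100 → (3.742,3.000)–(4.000,2.748)
cell (3,3): code 1100 → (3.637,4.000)–(3.742,3.000)
cell (3,4): code 1000 → (4.000,4.367)–(3.637,4.000)
cell (4,2): code 0110 → (4.000,2.748)–(5.000,2.789)
cell (4,4): code 1001 → (5.000,4.330)–(4.000,4.367)
cell (5,2): code 0010 → (5.000,2.789)–(5.213,3.000)
cell (5,3): code 0011 → (5.213,3.000)–(5.321,4.000)
cell (5,4): code 0001 → (5.321,4.000)–(5.000,4.330)
total: 8 segments, chained into 1 closed loop(s), length Σ = 5.650183

segments=8 loops=1 length=5.650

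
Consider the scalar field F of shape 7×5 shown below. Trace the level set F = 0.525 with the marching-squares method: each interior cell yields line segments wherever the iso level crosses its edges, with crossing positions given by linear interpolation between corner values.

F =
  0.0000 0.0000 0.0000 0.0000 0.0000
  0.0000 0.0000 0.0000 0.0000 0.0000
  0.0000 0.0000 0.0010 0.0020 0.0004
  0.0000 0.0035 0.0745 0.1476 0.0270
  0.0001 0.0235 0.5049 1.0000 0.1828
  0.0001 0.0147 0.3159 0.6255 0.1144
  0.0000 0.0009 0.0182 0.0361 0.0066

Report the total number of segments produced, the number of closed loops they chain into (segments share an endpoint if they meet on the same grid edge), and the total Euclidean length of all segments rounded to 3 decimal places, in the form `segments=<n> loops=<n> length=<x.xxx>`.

cell (3,2): code 0100 → (3.443,3.000)–(4.000,2.041)
cell (3,3): code 1000 → (4.000,3.581)–(3.443,3.000)
cell (4,2): code 0110 → (4.000,2.041)–(5.000,2.675)
cell (4,3): code 1001 → (5.000,3.197)–(4.000,3.581)
cell (5,2): code 0010 → (5.000,2.675)–(5.171,3.000)
cell (5,3): code 0001 → (5.171,3.000)–(5.000,3.197)
total: 6 segments, chained into 1 closed loop(s), length Σ = 4.797538

segments=6 loops=1 length=4.798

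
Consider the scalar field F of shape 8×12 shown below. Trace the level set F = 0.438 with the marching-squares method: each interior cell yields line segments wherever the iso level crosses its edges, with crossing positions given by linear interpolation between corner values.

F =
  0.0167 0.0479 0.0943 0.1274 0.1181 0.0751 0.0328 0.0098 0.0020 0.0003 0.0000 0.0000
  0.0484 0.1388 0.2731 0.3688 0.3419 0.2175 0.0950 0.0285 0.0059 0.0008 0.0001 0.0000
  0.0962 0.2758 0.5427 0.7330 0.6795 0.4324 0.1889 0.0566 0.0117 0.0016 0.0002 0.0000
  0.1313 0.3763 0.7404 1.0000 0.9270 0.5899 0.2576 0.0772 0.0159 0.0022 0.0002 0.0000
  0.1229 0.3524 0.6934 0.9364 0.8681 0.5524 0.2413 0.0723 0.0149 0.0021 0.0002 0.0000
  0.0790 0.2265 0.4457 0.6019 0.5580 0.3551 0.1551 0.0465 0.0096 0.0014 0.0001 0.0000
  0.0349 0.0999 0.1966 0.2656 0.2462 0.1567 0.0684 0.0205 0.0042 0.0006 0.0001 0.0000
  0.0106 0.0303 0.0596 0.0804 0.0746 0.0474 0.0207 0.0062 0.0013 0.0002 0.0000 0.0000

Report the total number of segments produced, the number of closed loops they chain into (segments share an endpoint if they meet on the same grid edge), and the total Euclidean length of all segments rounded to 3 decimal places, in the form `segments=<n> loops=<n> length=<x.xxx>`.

cell (1,1): code 0100 → (1.612,2.000)–(2.000,1.608)
cell (1,2): code 1100 → (1.190,3.000)–(1.612,2.000)
cell (1,3): code 1100 → (1.285,4.000)–(1.190,3.000)
cell (1,4): code 1000 → (2.000,4.977)–(1.285,4.000)
cell (2,1): code 0110 → (2.000,1.608)–(3.000,1.169)
cell (2,4): code 1101 → (2.036,5.000)–(2.000,4.977)
cell (2,5): code 1000 → (3.000,5.457)–(2.036,5.000)
cell (3,1): code 0110 → (3.000,1.169)–(4.000,1.251)
cell (3,5): code 1001 → (4.000,5.368)–(3.000,5.457)
cell (4,1): code 0110 → (4.000,1.251)–(5.000,1.965)
cell (4,4): code 1011 → (5.000,4.591)–(4.580,5.000)
cell (4,5): code 0001 → (4.580,5.000)–(4.000,5.368)
cell (5,1): code 0010 → (5.000,1.965)–(5.031,2.000)
cell (5,2): code 0011 → (5.031,2.000)–(5.487,3.000)
cell (5,3): code 0011 → (5.487,3.000)–(5.385,4.000)
cell (5,4): code 0001 → (5.385,4.000)–(5.000,4.591)
total: 16 segments, chained into 1 closed loop(s), length Σ = 13.419689

segments=16 loops=1 length=13.420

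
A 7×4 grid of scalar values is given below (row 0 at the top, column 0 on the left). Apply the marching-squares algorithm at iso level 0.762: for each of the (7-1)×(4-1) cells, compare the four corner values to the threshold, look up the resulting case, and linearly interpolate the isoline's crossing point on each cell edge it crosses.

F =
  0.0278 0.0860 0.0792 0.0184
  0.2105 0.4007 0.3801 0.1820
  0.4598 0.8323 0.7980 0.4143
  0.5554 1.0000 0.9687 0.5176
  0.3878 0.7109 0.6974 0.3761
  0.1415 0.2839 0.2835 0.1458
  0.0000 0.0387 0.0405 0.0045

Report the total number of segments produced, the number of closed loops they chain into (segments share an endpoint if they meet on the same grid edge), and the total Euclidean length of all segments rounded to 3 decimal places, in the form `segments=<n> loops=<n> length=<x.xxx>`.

segments=8 loops=1 length=6.375

cell (1,0): code 0100 → (1.837,1.000)–(2.000,0.811)
cell (1,1): code 1100 → (1.914,2.000)–(1.837,1.000)
cell (1,2): code 1000 → (2.000,2.094)–(1.914,2.000)
cell (2,0): code 0110 → (2.000,0.811)–(3.000,0.465)
cell (2,2): code 1001 → (3.000,2.458)–(2.000,2.094)
cell (3,0): code 0010 → (3.000,0.465)–(3.823,1.000)
cell (3,1): code 0011 → (3.823,1.000)–(3.762,2.000)
cell (3,2): code 0001 → (3.762,2.000)–(3.000,2.458)
total: 8 segments, chained into 1 closed loop(s), length Σ = 6.375213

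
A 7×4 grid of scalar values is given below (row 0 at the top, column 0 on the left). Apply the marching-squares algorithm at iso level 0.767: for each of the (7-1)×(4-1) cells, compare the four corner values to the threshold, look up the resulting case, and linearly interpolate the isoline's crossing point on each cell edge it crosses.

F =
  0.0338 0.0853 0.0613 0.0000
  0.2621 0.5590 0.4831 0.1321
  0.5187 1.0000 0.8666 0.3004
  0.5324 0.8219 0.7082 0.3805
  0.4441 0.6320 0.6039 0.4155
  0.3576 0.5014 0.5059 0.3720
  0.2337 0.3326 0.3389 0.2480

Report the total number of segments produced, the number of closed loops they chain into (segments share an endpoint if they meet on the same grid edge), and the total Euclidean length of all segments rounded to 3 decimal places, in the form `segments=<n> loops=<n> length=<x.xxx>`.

cell (1,0): code 0100 → (1.472,1.000)–(2.000,0.516)
cell (1,1): code 1100 → (1.740,2.000)–(1.472,1.000)
cell (1,2): code 1000 → (2.000,2.176)–(1.740,2.000)
cell (2,0): code 0110 → (2.000,0.516)–(3.000,0.810)
cell (2,1): code 1011 → (3.000,1.483)–(2.629,2.000)
cell (2,2): code 0001 → (2.629,2.000)–(2.000,2.176)
cell (3,0): code 0010 → (3.000,0.810)–(3.289,1.000)
cell (3,1): code 0001 → (3.289,1.000)–(3.000,1.483)
total: 8 segments, chained into 1 closed loop(s), length Σ = 5.306226

segments=8 loops=1 length=5.306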